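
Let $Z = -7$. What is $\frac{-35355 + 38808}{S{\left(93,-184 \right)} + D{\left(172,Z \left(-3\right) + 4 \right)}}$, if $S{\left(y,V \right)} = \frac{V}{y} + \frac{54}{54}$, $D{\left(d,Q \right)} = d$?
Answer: $\frac{321129}{15905} \approx 20.19$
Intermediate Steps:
$S{\left(y,V \right)} = 1 + \frac{V}{y}$ ($S{\left(y,V \right)} = \frac{V}{y} + 54 \cdot \frac{1}{54} = \frac{V}{y} + 1 = 1 + \frac{V}{y}$)
$\frac{-35355 + 38808}{S{\left(93,-184 \right)} + D{\left(172,Z \left(-3\right) + 4 \right)}} = \frac{-35355 + 38808}{\frac{-184 + 93}{93} + 172} = \frac{3453}{\frac{1}{93} \left(-91\right) + 172} = \frac{3453}{- \frac{91}{93} + 172} = \frac{3453}{\frac{15905}{93}} = 3453 \cdot \frac{93}{15905} = \frac{321129}{15905}$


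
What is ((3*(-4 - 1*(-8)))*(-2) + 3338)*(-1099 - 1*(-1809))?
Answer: 2352940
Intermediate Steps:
((3*(-4 - 1*(-8)))*(-2) + 3338)*(-1099 - 1*(-1809)) = ((3*(-4 + 8))*(-2) + 3338)*(-1099 + 1809) = ((3*4)*(-2) + 3338)*710 = (12*(-2) + 3338)*710 = (-24 + 3338)*710 = 3314*710 = 2352940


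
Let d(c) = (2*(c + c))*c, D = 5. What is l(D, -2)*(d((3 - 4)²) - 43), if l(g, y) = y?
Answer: 78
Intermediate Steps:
d(c) = 4*c² (d(c) = (2*(2*c))*c = (4*c)*c = 4*c²)
l(D, -2)*(d((3 - 4)²) - 43) = -2*(4*((3 - 4)²)² - 43) = -2*(4*((-1)²)² - 43) = -2*(4*1² - 43) = -2*(4*1 - 43) = -2*(4 - 43) = -2*(-39) = 78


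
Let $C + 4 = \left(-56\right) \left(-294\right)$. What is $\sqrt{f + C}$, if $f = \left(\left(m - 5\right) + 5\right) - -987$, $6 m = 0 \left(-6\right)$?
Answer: $\sqrt{17447} \approx 132.09$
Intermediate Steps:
$m = 0$ ($m = \frac{0 \left(-6\right)}{6} = \frac{1}{6} \cdot 0 = 0$)
$C = 16460$ ($C = -4 - -16464 = -4 + 16464 = 16460$)
$f = 987$ ($f = \left(\left(0 - 5\right) + 5\right) - -987 = \left(-5 + 5\right) + 987 = 0 + 987 = 987$)
$\sqrt{f + C} = \sqrt{987 + 16460} = \sqrt{17447}$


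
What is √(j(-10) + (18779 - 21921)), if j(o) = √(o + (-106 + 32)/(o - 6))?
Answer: √(-12568 + I*√86)/2 ≈ 0.02068 + 56.054*I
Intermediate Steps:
j(o) = √(o - 74/(-6 + o))
√(j(-10) + (18779 - 21921)) = √(√((-74 - 10*(-6 - 10))/(-6 - 10)) + (18779 - 21921)) = √(√((-74 - 10*(-16))/(-16)) - 3142) = √(√(-(-74 + 160)/16) - 3142) = √(√(-1/16*86) - 3142) = √(√(-43/8) - 3142) = √(I*√86/4 - 3142) = √(-3142 + I*√86/4)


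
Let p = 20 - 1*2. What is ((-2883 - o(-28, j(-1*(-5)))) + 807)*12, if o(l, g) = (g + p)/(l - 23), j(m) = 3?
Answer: -423420/17 ≈ -24907.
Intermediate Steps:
p = 18 (p = 20 - 2 = 18)
o(l, g) = (18 + g)/(-23 + l) (o(l, g) = (g + 18)/(l - 23) = (18 + g)/(-23 + l))
((-2883 - o(-28, j(-1*(-5)))) + 807)*12 = ((-2883 - (18 + 3)/(-23 - 28)) + 807)*12 = ((-2883 - 21/(-51)) + 807)*12 = ((-2883 - (-1)*21/51) + 807)*12 = ((-2883 - 1*(-7/17)) + 807)*12 = ((-2883 + 7/17) + 807)*12 = (-49004/17 + 807)*12 = -35285/17*12 = -423420/17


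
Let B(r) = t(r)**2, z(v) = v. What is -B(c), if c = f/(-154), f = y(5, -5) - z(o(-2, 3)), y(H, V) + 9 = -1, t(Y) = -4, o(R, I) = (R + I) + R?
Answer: -16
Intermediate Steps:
o(R, I) = I + 2*R (o(R, I) = (I + R) + R = I + 2*R)
y(H, V) = -10 (y(H, V) = -9 - 1 = -10)
f = -9 (f = -10 - (3 + 2*(-2)) = -10 - (3 - 4) = -10 - 1*(-1) = -10 + 1 = -9)
c = 9/154 (c = -9/(-154) = -1/154*(-9) = 9/154 ≈ 0.058442)
B(r) = 16 (B(r) = (-4)**2 = 16)
-B(c) = -1*16 = -16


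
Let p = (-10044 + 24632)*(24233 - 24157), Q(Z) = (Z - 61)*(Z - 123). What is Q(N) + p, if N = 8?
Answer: 1114783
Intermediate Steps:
Q(Z) = (-123 + Z)*(-61 + Z) (Q(Z) = (-61 + Z)*(-123 + Z) = (-123 + Z)*(-61 + Z))
p = 1108688 (p = 14588*76 = 1108688)
Q(N) + p = (7503 + 8² - 184*8) + 1108688 = (7503 + 64 - 1472) + 1108688 = 6095 + 1108688 = 1114783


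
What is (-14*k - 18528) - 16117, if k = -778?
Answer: -23753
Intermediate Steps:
(-14*k - 18528) - 16117 = (-14*(-778) - 18528) - 16117 = (10892 - 18528) - 16117 = -7636 - 16117 = -23753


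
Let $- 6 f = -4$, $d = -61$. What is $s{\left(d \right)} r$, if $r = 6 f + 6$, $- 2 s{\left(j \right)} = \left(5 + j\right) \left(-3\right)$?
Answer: $-840$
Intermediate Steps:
$f = \frac{2}{3}$ ($f = \left(- \frac{1}{6}\right) \left(-4\right) = \frac{2}{3} \approx 0.66667$)
$s{\left(j \right)} = \frac{15}{2} + \frac{3 j}{2}$ ($s{\left(j \right)} = - \frac{\left(5 + j\right) \left(-3\right)}{2} = - \frac{-15 - 3 j}{2} = \frac{15}{2} + \frac{3 j}{2}$)
$r = 10$ ($r = 6 \cdot \frac{2}{3} + 6 = 4 + 6 = 10$)
$s{\left(d \right)} r = \left(\frac{15}{2} + \frac{3}{2} \left(-61\right)\right) 10 = \left(\frac{15}{2} - \frac{183}{2}\right) 10 = \left(-84\right) 10 = -840$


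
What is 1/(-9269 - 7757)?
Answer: -1/17026 ≈ -5.8734e-5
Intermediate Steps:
1/(-9269 - 7757) = 1/(-17026) = -1/17026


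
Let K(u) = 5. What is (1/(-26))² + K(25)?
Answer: 3381/676 ≈ 5.0015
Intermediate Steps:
(1/(-26))² + K(25) = (1/(-26))² + 5 = (-1/26)² + 5 = 1/676 + 5 = 3381/676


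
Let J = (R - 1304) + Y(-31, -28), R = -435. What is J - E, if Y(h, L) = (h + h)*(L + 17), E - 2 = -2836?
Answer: 1777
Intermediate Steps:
E = -2834 (E = 2 - 2836 = -2834)
Y(h, L) = 2*h*(17 + L) (Y(h, L) = (2*h)*(17 + L) = 2*h*(17 + L))
J = -1057 (J = (-435 - 1304) + 2*(-31)*(17 - 28) = -1739 + 2*(-31)*(-11) = -1739 + 682 = -1057)
J - E = -1057 - 1*(-2834) = -1057 + 2834 = 1777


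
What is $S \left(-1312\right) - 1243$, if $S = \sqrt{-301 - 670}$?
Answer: $-1243 - 1312 i \sqrt{971} \approx -1243.0 - 40883.0 i$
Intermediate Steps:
$S = i \sqrt{971}$ ($S = \sqrt{-971} = i \sqrt{971} \approx 31.161 i$)
$S \left(-1312\right) - 1243 = i \sqrt{971} \left(-1312\right) - 1243 = - 1312 i \sqrt{971} - 1243 = -1243 - 1312 i \sqrt{971}$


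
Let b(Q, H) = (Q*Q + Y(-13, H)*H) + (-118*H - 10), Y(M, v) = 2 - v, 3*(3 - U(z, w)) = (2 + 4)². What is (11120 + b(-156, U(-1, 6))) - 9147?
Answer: 27262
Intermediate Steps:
U(z, w) = -9 (U(z, w) = 3 - (2 + 4)²/3 = 3 - ⅓*6² = 3 - ⅓*36 = 3 - 12 = -9)
b(Q, H) = -10 + Q² - 118*H + H*(2 - H) (b(Q, H) = (Q*Q + (2 - H)*H) + (-118*H - 10) = (Q² + H*(2 - H)) + (-10 - 118*H) = -10 + Q² - 118*H + H*(2 - H))
(11120 + b(-156, U(-1, 6))) - 9147 = (11120 + (-10 + (-156)² - 1*(-9)² - 116*(-9))) - 9147 = (11120 + (-10 + 24336 - 1*81 + 1044)) - 9147 = (11120 + (-10 + 24336 - 81 + 1044)) - 9147 = (11120 + 25289) - 9147 = 36409 - 9147 = 27262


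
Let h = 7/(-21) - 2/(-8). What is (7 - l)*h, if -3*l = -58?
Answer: 37/36 ≈ 1.0278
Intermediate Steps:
l = 58/3 (l = -1/3*(-58) = 58/3 ≈ 19.333)
h = -1/12 (h = 7*(-1/21) - 2*(-1/8) = -1/3 + 1/4 = -1/12 ≈ -0.083333)
(7 - l)*h = (7 - 1*58/3)*(-1/12) = (7 - 58/3)*(-1/12) = -37/3*(-1/12) = 37/36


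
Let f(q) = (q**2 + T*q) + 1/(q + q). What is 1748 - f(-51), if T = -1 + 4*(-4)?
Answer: -175439/102 ≈ -1720.0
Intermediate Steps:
T = -17 (T = -1 - 16 = -17)
f(q) = q**2 + 1/(2*q) - 17*q (f(q) = (q**2 - 17*q) + 1/(q + q) = (q**2 - 17*q) + 1/(2*q) = q**2 + 1/(2*q) - 17*q)
1748 - f(-51) = 1748 - ((-51)**2 + (1/2)/(-51) - 17*(-51)) = 1748 - (2601 + (1/2)*(-1/51) + 867) = 1748 - (2601 - 1/102 + 867) = 1748 - 1*353735/102 = 1748 - 353735/102 = -175439/102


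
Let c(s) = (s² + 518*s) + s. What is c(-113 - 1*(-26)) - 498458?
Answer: -536042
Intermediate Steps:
c(s) = s² + 519*s
c(-113 - 1*(-26)) - 498458 = (-113 - 1*(-26))*(519 + (-113 - 1*(-26))) - 498458 = (-113 + 26)*(519 + (-113 + 26)) - 498458 = -87*(519 - 87) - 498458 = -87*432 - 498458 = -37584 - 498458 = -536042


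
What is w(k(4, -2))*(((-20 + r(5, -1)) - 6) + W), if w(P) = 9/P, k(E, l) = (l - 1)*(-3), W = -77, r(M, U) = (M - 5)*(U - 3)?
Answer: -103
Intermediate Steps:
r(M, U) = (-5 + M)*(-3 + U)
k(E, l) = 3 - 3*l (k(E, l) = (-1 + l)*(-3) = 3 - 3*l)
w(k(4, -2))*(((-20 + r(5, -1)) - 6) + W) = (9/(3 - 3*(-2)))*(((-20 + (15 - 5*(-1) - 3*5 + 5*(-1))) - 6) - 77) = (9/(3 + 6))*(((-20 + (15 + 5 - 15 - 5)) - 6) - 77) = (9/9)*(((-20 + 0) - 6) - 77) = (9*(⅑))*((-20 - 6) - 77) = 1*(-26 - 77) = 1*(-103) = -103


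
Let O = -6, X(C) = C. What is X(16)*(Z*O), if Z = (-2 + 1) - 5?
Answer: 576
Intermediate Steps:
Z = -6 (Z = -1 - 5 = -6)
X(16)*(Z*O) = 16*(-6*(-6)) = 16*36 = 576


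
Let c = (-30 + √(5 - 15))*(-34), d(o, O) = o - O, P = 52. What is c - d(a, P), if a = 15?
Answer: 1057 - 34*I*√10 ≈ 1057.0 - 107.52*I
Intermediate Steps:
c = 1020 - 34*I*√10 (c = (-30 + √(-10))*(-34) = (-30 + I*√10)*(-34) = 1020 - 34*I*√10 ≈ 1020.0 - 107.52*I)
c - d(a, P) = (1020 - 34*I*√10) - (15 - 1*52) = (1020 - 34*I*√10) - (15 - 52) = (1020 - 34*I*√10) - 1*(-37) = (1020 - 34*I*√10) + 37 = 1057 - 34*I*√10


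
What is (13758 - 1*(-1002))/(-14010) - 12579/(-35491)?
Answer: -11587179/16574297 ≈ -0.69911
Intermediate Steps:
(13758 - 1*(-1002))/(-14010) - 12579/(-35491) = (13758 + 1002)*(-1/14010) - 12579*(-1/35491) = 14760*(-1/14010) + 12579/35491 = -492/467 + 12579/35491 = -11587179/16574297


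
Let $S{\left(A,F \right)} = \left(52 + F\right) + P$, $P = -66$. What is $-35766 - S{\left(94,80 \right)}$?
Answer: $-35832$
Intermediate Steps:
$S{\left(A,F \right)} = -14 + F$ ($S{\left(A,F \right)} = \left(52 + F\right) - 66 = -14 + F$)
$-35766 - S{\left(94,80 \right)} = -35766 - \left(-14 + 80\right) = -35766 - 66 = -35832$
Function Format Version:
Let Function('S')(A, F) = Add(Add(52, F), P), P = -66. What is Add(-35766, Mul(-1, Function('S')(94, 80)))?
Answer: -35832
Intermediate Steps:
Function('S')(A, F) = Add(-14, F) (Function('S')(A, F) = Add(Add(52, F), -66) = Add(-14, F))
Add(-35766, Mul(-1, Function('S')(94, 80))) = Add(-35766, Mul(-1, Add(-14, 80))) = Add(-35766, Mul(-1, 66)) = Add(-35766, -66) = -35832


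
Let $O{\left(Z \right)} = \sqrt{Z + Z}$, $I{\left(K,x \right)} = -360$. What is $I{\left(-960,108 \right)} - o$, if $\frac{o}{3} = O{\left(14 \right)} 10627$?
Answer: $-360 - 63762 \sqrt{7} \approx -1.6906 \cdot 10^{5}$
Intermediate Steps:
$O{\left(Z \right)} = \sqrt{2} \sqrt{Z}$ ($O{\left(Z \right)} = \sqrt{2 Z} = \sqrt{2} \sqrt{Z}$)
$o = 63762 \sqrt{7}$ ($o = 3 \sqrt{2} \sqrt{14} \cdot 10627 = 3 \cdot 2 \sqrt{7} \cdot 10627 = 3 \cdot 21254 \sqrt{7} = 63762 \sqrt{7} \approx 1.687 \cdot 10^{5}$)
$I{\left(-960,108 \right)} - o = -360 - 63762 \sqrt{7}$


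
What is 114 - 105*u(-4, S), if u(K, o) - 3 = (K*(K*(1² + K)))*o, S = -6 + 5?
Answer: -5241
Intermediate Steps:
S = -1
u(K, o) = 3 + o*K²*(1 + K) (u(K, o) = 3 + (K*(K*(1² + K)))*o = 3 + (K*(K*(1 + K)))*o = 3 + (K²*(1 + K))*o = 3 + o*K²*(1 + K))
114 - 105*u(-4, S) = 114 - 105*(3 - 1*(-4)² - 1*(-4)³) = 114 - 105*(3 - 1*16 - 1*(-64)) = 114 - 105*(3 - 16 + 64) = 114 - 105*51 = 114 - 5355 = -5241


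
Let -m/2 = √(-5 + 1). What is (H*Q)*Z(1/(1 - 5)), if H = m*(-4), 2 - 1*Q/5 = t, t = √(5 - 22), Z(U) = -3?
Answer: 240*I*(-2 + I*√17) ≈ -989.54 - 480.0*I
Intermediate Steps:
m = -4*I (m = -2*√(-5 + 1) = -4*I ≈ -4.0*I)
t = I*√17 (t = √(-17) = I*√17 ≈ 4.1231*I)
Q = 10 - 5*I*√17 ≈ 10.0 - 20.616*I
H = 16*I (H = -4*I*(-4) = 16*I ≈ 16.0*I)
(H*Q)*Z(1/(1 - 5)) = ((16*I)*(10 - 5*I*√17))*(-3) = (16*I*(10 - 5*I*√17))*(-3) = -48*I*(10 - 5*I*√17)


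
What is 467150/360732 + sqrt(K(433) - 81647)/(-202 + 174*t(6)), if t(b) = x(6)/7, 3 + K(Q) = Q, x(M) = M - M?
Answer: 233575/180366 - I*sqrt(81217)/202 ≈ 1.295 - 1.4108*I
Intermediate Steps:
x(M) = 0
K(Q) = -3 + Q
t(b) = 0 (t(b) = 0/7 = 0*(1/7) = 0)
467150/360732 + sqrt(K(433) - 81647)/(-202 + 174*t(6)) = 467150/360732 + sqrt((-3 + 433) - 81647)/(-202 + 174*0) = 467150*(1/360732) + sqrt(430 - 81647)/(-202 + 0) = 233575/180366 + sqrt(-81217)/(-202) = 233575/180366 + (I*sqrt(81217))*(-1/202) = 233575/180366 - I*sqrt(81217)/202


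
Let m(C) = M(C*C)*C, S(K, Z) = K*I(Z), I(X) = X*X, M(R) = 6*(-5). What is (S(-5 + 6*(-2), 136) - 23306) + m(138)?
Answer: -341878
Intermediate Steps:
M(R) = -30
I(X) = X²
S(K, Z) = K*Z²
m(C) = -30*C
(S(-5 + 6*(-2), 136) - 23306) + m(138) = ((-5 + 6*(-2))*136² - 23306) - 30*138 = ((-5 - 12)*18496 - 23306) - 4140 = (-17*18496 - 23306) - 4140 = (-314432 - 23306) - 4140 = -337738 - 4140 = -341878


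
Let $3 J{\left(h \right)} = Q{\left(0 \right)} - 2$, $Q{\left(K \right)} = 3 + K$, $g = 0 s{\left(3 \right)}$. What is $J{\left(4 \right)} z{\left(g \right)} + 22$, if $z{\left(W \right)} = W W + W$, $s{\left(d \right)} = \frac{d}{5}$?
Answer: $22$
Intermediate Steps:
$s{\left(d \right)} = \frac{d}{5}$ ($s{\left(d \right)} = d \frac{1}{5} = \frac{d}{5}$)
$g = 0$ ($g = 0 \cdot \frac{1}{5} \cdot 3 = 0 \cdot \frac{3}{5} = 0$)
$z{\left(W \right)} = W + W^{2}$ ($z{\left(W \right)} = W^{2} + W = W + W^{2}$)
$J{\left(h \right)} = \frac{1}{3}$ ($J{\left(h \right)} = \frac{\left(3 + 0\right) - 2}{3} = \frac{3 - 2}{3} = \frac{1}{3} \cdot 1 = \frac{1}{3}$)
$J{\left(4 \right)} z{\left(g \right)} + 22 = \frac{0 \left(1 + 0\right)}{3} + 22 = \frac{0 \cdot 1}{3} + 22 = \frac{1}{3} \cdot 0 + 22 = 0 + 22 = 22$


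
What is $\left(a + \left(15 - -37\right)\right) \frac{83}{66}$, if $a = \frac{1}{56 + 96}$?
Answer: $\frac{218705}{3344} \approx 65.402$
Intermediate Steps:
$a = \frac{1}{152} \approx 0.0065789$
$\left(a + \left(15 - -37\right)\right) \frac{83}{66} = \left(\frac{1}{152} + \left(15 - -37\right)\right) \frac{83}{66} = \left(\frac{1}{152} + \left(15 + 37\right)\right) 83 \cdot \frac{1}{66} = \left(\frac{1}{152} + 52\right) \frac{83}{66} = \frac{7905}{152} \cdot \frac{83}{66} = \frac{218705}{3344}$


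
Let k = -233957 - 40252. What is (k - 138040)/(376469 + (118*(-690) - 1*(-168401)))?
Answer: -412249/463450 ≈ -0.88952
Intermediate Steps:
k = -274209
(k - 138040)/(376469 + (118*(-690) - 1*(-168401))) = (-274209 - 138040)/(376469 + (118*(-690) - 1*(-168401))) = -412249/(376469 + (-81420 + 168401)) = -412249/(376469 + 86981) = -412249/463450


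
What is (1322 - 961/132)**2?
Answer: 30117172849/17424 ≈ 1.7285e+6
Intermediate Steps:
(1322 - 961/132)**2 = (173543/132)**2 = 30117172849/17424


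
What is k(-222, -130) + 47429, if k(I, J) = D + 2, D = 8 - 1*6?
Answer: 47433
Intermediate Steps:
D = 2 (D = 8 - 6 = 2)
k(I, J) = 4 (k(I, J) = 2 + 2 = 4)
k(-222, -130) + 47429 = 4 + 47429 = 47433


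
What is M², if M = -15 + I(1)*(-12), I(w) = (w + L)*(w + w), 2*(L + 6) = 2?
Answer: 6561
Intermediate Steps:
L = -5 (L = -6 + (½)*2 = -6 + 1 = -5)
I(w) = 2*w*(-5 + w) (I(w) = (w - 5)*(w + w) = (-5 + w)*(2*w) = 2*w*(-5 + w))
M = 81 (M = -15 + (2*1*(-5 + 1))*(-12) = -15 + (2*1*(-4))*(-12) = -15 - 8*(-12) = -15 + 96 = 81)
M² = 81² = 6561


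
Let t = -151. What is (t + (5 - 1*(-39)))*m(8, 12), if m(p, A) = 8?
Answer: -856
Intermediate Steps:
(t + (5 - 1*(-39)))*m(8, 12) = (-151 + (5 - 1*(-39)))*8 = (-151 + (5 + 39))*8 = (-151 + 44)*8 = -107*8 = -856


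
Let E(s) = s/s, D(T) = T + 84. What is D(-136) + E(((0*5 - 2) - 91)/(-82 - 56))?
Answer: -51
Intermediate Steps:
D(T) = 84 + T
E(s) = 1
D(-136) + E(((0*5 - 2) - 91)/(-82 - 56)) = (84 - 136) + 1 = -52 + 1 = -51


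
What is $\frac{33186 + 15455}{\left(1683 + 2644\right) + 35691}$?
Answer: $\frac{48641}{40018} \approx 1.2155$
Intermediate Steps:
$\frac{33186 + 15455}{\left(1683 + 2644\right) + 35691} = \frac{48641}{4327 + 35691} = \frac{48641}{40018}$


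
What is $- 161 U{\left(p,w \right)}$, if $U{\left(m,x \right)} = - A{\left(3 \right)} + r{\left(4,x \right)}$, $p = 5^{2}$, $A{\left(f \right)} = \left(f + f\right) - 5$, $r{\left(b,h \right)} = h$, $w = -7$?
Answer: $1288$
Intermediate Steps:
$A{\left(f \right)} = -5 + 2 f$ ($A{\left(f \right)} = 2 f - 5 = -5 + 2 f$)
$p = 25$
$U{\left(m,x \right)} = -1 + x$ ($U{\left(m,x \right)} = - (-5 + 2 \cdot 3) + x = - (-5 + 6) + x = \left(-1\right) 1 + x = -1 + x$)
$- 161 U{\left(p,w \right)} = - 161 \left(-1 - 7\right) = \left(-161\right) \left(-8\right) = 1288$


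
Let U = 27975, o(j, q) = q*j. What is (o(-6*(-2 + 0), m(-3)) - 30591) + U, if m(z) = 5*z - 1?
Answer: -2808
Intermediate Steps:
m(z) = -1 + 5*z
o(j, q) = j*q
(o(-6*(-2 + 0), m(-3)) - 30591) + U = ((-6*(-2 + 0))*(-1 + 5*(-3)) - 30591) + 27975 = ((-6*(-2))*(-1 - 15) - 30591) + 27975 = (12*(-16) - 30591) + 27975 = (-192 - 30591) + 27975 = -30783 + 27975 = -2808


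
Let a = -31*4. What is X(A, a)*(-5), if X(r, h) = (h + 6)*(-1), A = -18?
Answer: -590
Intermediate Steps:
a = -124
X(r, h) = -6 - h (X(r, h) = (6 + h)*(-1) = -6 - h)
X(A, a)*(-5) = (-6 - 1*(-124))*(-5) = (-6 + 124)*(-5) = 118*(-5) = -590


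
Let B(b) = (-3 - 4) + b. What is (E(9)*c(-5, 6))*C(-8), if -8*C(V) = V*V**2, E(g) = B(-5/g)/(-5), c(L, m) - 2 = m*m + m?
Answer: 191488/45 ≈ 4255.3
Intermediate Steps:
c(L, m) = 2 + m + m**2 (c(L, m) = 2 + (m*m + m) = 2 + (m**2 + m) = 2 + (m + m**2) = 2 + m + m**2)
B(b) = -7 + b
E(g) = 7/5 + 1/g (E(g) = (-7 - 5/g)/(-5) = (-7 - 5/g)*(-1/5) = 7/5 + 1/g)
C(V) = -V**3/8 (C(V) = -V*V**2/8 = -V**3/8)
(E(9)*c(-5, 6))*C(-8) = ((7/5 + 1/9)*(2 + 6 + 6**2))*(-1/8*(-8)**3) = ((7/5 + 1/9)*(2 + 6 + 36))*(-1/8*(-512)) = ((68/45)*44)*64 = (2992/45)*64 = 191488/45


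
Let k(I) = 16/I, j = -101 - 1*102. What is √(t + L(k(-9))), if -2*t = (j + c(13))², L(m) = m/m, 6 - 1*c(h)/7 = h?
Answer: I*√31751 ≈ 178.19*I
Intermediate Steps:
j = -203 (j = -101 - 102 = -203)
c(h) = 42 - 7*h
L(m) = 1
t = -31752 (t = -(-203 + (42 - 7*13))²/2 = -(-203 + (42 - 91))²/2 = -(-203 - 49)²/2 = -½*(-252)² = -½*63504 = -31752)
√(t + L(k(-9))) = √(-31752 + 1) = √(-31751) = I*√31751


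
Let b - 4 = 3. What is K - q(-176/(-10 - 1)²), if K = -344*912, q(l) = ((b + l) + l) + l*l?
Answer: -37961839/121 ≈ -3.1373e+5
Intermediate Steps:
b = 7 (b = 4 + 3 = 7)
q(l) = 7 + l² + 2*l (q(l) = ((7 + l) + l) + l*l = (7 + 2*l) + l² = 7 + l² + 2*l)
K = -313728
K - q(-176/(-10 - 1)²) = -313728 - (7 + (-176/(-10 - 1)²)² + 2*(-176/(-10 - 1)²)) = -313728 - (7 + (-176/((-11)²))² + 2*(-176/((-11)²))) = -313728 - (7 + (-176/121)² + 2*(-176/121)) = -313728 - (7 + (-176*1/121)² + 2*(-176*1/121)) = -313728 - (7 + (-16/11)² + 2*(-16/11)) = -313728 - (7 + 256/121 - 32/11) = -313728 - 1*751/121 = -313728 - 751/121 = -37961839/121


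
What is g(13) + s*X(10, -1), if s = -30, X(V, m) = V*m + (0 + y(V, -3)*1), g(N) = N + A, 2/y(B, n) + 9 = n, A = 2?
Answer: 320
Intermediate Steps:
y(B, n) = 2/(-9 + n)
g(N) = 2 + N (g(N) = N + 2 = 2 + N)
X(V, m) = -⅙ + V*m (X(V, m) = V*m + (0 + (2/(-9 - 3))*1) = V*m + (0 + (2/(-12))*1) = V*m + (0 + (2*(-1/12))*1) = V*m + (0 - ⅙*1) = V*m + (0 - ⅙) = V*m - ⅙ = -⅙ + V*m)
g(13) + s*X(10, -1) = (2 + 13) - 30*(-⅙ + 10*(-1)) = 15 - 30*(-⅙ - 10) = 15 - 30*(-61/6) = 15 + 305 = 320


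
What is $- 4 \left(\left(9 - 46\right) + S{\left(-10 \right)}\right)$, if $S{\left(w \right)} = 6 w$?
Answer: $388$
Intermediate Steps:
$- 4 \left(\left(9 - 46\right) + S{\left(-10 \right)}\right) = - 4 \left(\left(9 - 46\right) + 6 \left(-10\right)\right) = - 4 \left(-37 - 60\right) = \left(-4\right) \left(-97\right) = 388$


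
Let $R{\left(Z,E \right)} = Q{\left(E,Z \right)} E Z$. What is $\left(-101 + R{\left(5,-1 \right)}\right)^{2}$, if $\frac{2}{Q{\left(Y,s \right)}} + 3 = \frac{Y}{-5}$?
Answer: $\frac{465124}{49} \approx 9492.3$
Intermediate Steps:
$Q{\left(Y,s \right)} = \frac{2}{-3 - \frac{Y}{5}}$ ($Q{\left(Y,s \right)} = \frac{2}{-3 + \frac{Y}{-5}} = \frac{2}{-3 + Y \left(- \frac{1}{5}\right)} = \frac{2}{-3 - \frac{Y}{5}}$)
$R{\left(Z,E \right)} = - \frac{10 E Z}{15 + E}$ ($R{\left(Z,E \right)} = - \frac{10}{15 + E} E Z = - \frac{10 E}{15 + E} Z = - \frac{10 E Z}{15 + E}$)
$\left(-101 + R{\left(5,-1 \right)}\right)^{2} = \left(-101 - \left(-10\right) 5 \frac{1}{15 - 1}\right)^{2} = \left(-101 - \left(-10\right) 5 \cdot \frac{1}{14}\right)^{2} = \left(-101 + \frac{25}{7}\right)^{2} = \left(- \frac{682}{7}\right)^{2} = \frac{465124}{49}$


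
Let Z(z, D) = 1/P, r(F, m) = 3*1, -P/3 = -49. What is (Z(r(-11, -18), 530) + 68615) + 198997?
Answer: 39338965/147 ≈ 2.6761e+5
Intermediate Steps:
P = 147 (P = -3*(-49) = 147)
r(F, m) = 3
Z(z, D) = 1/147
(Z(r(-11, -18), 530) + 68615) + 198997 = (1/147 + 68615) + 198997 = 10086406/147 + 198997 = 39338965/147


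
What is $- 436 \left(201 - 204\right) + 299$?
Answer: $1607$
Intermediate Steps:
$- 436 \left(201 - 204\right) + 299 = \left(-436\right) \left(-3\right) + 299 = 1308 + 299 = 1607$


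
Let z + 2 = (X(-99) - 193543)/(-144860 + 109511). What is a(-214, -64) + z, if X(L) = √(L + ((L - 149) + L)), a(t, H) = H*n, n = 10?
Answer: -22500515/35349 - I*√446/35349 ≈ -636.52 - 0.00059743*I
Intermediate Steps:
a(t, H) = 10*H (a(t, H) = H*10 = 10*H)
X(L) = √(-149 + 3*L) (X(L) = √(L + ((-149 + L) + L)) = √(L + (-149 + 2*L)) = √(-149 + 3*L))
z = 122845/35349 - I*√446/35349 (z = -2 + (√(-149 + 3*(-99)) - 193543)/(-144860 + 109511) = -2 + (√(-149 - 297) - 193543)/(-35349) = -2 + (√(-446) - 193543)*(-1/35349) = -2 + (I*√446 - 193543)*(-1/35349) = -2 + (-193543 + I*√446)*(-1/35349) = -2 + (193543/35349 - I*√446/35349) = 122845/35349 - I*√446/35349 ≈ 3.4752 - 0.00059743*I)
a(-214, -64) + z = 10*(-64) + (122845/35349 - I*√446/35349) = -640 + (122845/35349 - I*√446/35349) = -22500515/35349 - I*√446/35349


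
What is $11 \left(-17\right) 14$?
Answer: $-2618$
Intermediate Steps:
$11 \left(-17\right) 14 = \left(-187\right) 14 = -2618$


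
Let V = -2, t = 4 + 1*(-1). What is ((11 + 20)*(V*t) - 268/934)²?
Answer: 7568304016/218089 ≈ 34703.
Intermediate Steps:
t = 3 (t = 4 - 1 = 3)
((11 + 20)*(V*t) - 268/934)² = ((11 + 20)*(-2*3) - 268/934)² = (31*(-6) - 268*1/934)² = (-186 - 134/467)² = (-86996/467)² = 7568304016/218089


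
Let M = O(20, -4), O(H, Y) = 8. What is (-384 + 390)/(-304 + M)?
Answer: -3/148 ≈ -0.020270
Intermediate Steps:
M = 8
(-384 + 390)/(-304 + M) = (-384 + 390)/(-304 + 8) = 6/(-296) = 6*(-1/296) = -3/148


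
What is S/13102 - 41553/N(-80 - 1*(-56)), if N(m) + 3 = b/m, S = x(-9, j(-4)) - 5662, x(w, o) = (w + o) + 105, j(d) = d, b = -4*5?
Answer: 1633246013/85163 ≈ 19178.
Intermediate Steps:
b = -20
x(w, o) = 105 + o + w (x(w, o) = (o + w) + 105 = 105 + o + w)
S = -5570 (S = (105 - 4 - 9) - 5662 = 92 - 5662 = -5570)
N(m) = -3 - 20/m
S/13102 - 41553/N(-80 - 1*(-56)) = -5570/13102 - 41553/(-3 - 20/(-80 - 1*(-56))) = -5570*1/13102 - 41553/(-3 - 20/(-80 + 56)) = -2785/6551 - 41553/(-3 - 20/(-24)) = -2785/6551 - 41553/(-3 - 20*(-1/24)) = -2785/6551 - 41553/(-3 + ⅚) = -2785/6551 - 41553/(-13/6) = -2785/6551 - 41553*(-6/13) = -2785/6551 + 249318/13 = 1633246013/85163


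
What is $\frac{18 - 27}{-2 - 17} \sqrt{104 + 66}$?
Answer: $\frac{9 \sqrt{170}}{19} \approx 6.1761$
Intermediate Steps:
$\frac{18 - 27}{-2 - 17} \sqrt{104 + 66} = - \frac{9}{-19} \sqrt{170} = \left(-9\right) \left(- \frac{1}{19}\right) \sqrt{170} = \frac{9 \sqrt{170}}{19}$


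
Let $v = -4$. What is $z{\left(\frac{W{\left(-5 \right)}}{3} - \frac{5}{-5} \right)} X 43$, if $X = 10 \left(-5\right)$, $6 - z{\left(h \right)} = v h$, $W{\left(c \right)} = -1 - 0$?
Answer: $- \frac{55900}{3} \approx -18633.0$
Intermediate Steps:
$W{\left(c \right)} = -1$ ($W{\left(c \right)} = -1 + 0 = -1$)
$z{\left(h \right)} = 6 + 4 h$ ($z{\left(h \right)} = 6 - - 4 h = 6 + 4 h$)
$X = -50$
$z{\left(\frac{W{\left(-5 \right)}}{3} - \frac{5}{-5} \right)} X 43 = \left(6 + 4 \left(- \frac{1}{3} - \frac{5}{-5}\right)\right) \left(-50\right) 43 = \left(6 + 4 \left(\left(-1\right) \frac{1}{3} - -1\right)\right) \left(-50\right) 43 = \left(6 + 4 \left(- \frac{1}{3} + 1\right)\right) \left(-50\right) 43 = \left(6 + 4 \cdot \frac{2}{3}\right) \left(-50\right) 43 = \left(6 + \frac{8}{3}\right) \left(-50\right) 43 = \frac{26}{3} \left(-50\right) 43 = \left(- \frac{1300}{3}\right) 43 = - \frac{55900}{3}$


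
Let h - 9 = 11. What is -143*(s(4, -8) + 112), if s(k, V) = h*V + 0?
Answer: 6864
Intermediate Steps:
h = 20 (h = 9 + 11 = 20)
s(k, V) = 20*V (s(k, V) = 20*V + 0 = 20*V)
-143*(s(4, -8) + 112) = -143*(20*(-8) + 112) = -143*(-160 + 112) = -143*(-48) = 6864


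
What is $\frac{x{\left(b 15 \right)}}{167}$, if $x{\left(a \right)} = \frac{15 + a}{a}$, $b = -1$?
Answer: $0$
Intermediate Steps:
$x{\left(a \right)} = \frac{15 + a}{a}$
$\frac{x{\left(b 15 \right)}}{167} = \frac{\frac{1}{\left(-1\right) 15} \left(15 - 15\right)}{167} = \frac{15 - 15}{-15} \cdot \frac{1}{167} = \left(- \frac{1}{15}\right) 0 \cdot \frac{1}{167} = 0 \cdot \frac{1}{167} = 0$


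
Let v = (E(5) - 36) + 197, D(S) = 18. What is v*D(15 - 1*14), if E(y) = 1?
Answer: 2916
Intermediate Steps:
v = 162 (v = (1 - 36) + 197 = -35 + 197 = 162)
v*D(15 - 1*14) = 162*18 = 2916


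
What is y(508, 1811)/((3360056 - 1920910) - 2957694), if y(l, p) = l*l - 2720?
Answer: -63836/379637 ≈ -0.16815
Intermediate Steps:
y(l, p) = -2720 + l² (y(l, p) = l² - 2720 = -2720 + l²)
y(508, 1811)/((3360056 - 1920910) - 2957694) = (-2720 + 508²)/((3360056 - 1920910) - 2957694) = (-2720 + 258064)/(1439146 - 2957694) = 255344/(-1518548) = 255344*(-1/1518548) = -63836/379637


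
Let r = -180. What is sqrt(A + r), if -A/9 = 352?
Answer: 6*I*sqrt(93) ≈ 57.862*I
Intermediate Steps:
A = -3168 (A = -9*352 = -3168)
sqrt(A + r) = sqrt(-3168 - 180) = sqrt(-3348) = 6*I*sqrt(93)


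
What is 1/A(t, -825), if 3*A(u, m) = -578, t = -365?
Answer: -3/578 ≈ -0.0051903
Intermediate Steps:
A(u, m) = -578/3 (A(u, m) = (⅓)*(-578) = -578/3)
1/A(t, -825) = 1/(-578/3) = -3/578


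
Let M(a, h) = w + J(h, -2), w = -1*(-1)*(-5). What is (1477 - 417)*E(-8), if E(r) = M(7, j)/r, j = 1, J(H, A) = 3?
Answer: 265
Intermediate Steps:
w = -5 (w = 1*(-5) = -5)
M(a, h) = -2 (M(a, h) = -5 + 3 = -2)
E(r) = -2/r
(1477 - 417)*E(-8) = (1477 - 417)*(-2/(-8)) = 1060*(-2*(-⅛)) = 1060*(¼) = 265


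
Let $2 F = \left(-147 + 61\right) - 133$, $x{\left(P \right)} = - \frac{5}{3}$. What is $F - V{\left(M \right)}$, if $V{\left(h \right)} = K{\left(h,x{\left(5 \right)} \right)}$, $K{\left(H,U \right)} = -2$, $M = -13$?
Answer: $- \frac{215}{2} \approx -107.5$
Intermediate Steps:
$x{\left(P \right)} = - \frac{5}{3}$ ($x{\left(P \right)} = \left(-5\right) \frac{1}{3} = - \frac{5}{3}$)
$F = - \frac{219}{2}$ ($F = \frac{\left(-147 + 61\right) - 133}{2} = \frac{-86 - 133}{2} = \frac{1}{2} \left(-219\right) = - \frac{219}{2} \approx -109.5$)
$V{\left(h \right)} = -2$
$F - V{\left(M \right)} = - \frac{219}{2} - -2 = - \frac{219}{2} + 2 = - \frac{215}{2}$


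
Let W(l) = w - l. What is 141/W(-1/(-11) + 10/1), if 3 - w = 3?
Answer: -517/37 ≈ -13.973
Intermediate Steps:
w = 0 (w = 3 - 1*3 = 3 - 3 = 0)
W(l) = -l (W(l) = 0 - l = -l)
141/W(-1/(-11) + 10/1) = 141/((-(-1/(-11) + 10/1))) = 141/((-(-1*(-1/11) + 10*1))) = 141/((-(1/11 + 10))) = 141/((-1*111/11)) = 141/(-111/11) = 141*(-11/111) = -517/37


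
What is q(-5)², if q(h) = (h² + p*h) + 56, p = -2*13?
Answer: 44521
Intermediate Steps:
p = -26
q(h) = 56 + h² - 26*h (q(h) = (h² - 26*h) + 56 = 56 + h² - 26*h)
q(-5)² = (56 + (-5)² - 26*(-5))² = (56 + 25 + 130)² = 211² = 44521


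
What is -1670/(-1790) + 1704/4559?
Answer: 1066369/816061 ≈ 1.3067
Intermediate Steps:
-1670/(-1790) + 1704/4559 = -1670*(-1/1790) + 1704*(1/4559) = 167/179 + 1704/4559 = 1066369/816061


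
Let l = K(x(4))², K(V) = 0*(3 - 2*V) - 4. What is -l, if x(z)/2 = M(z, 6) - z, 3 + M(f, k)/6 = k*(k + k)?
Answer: -16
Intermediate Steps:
M(f, k) = -18 + 12*k² (M(f, k) = -18 + 6*(k*(k + k)) = -18 + 6*(k*(2*k)) = -18 + 6*(2*k²) = -18 + 12*k²)
x(z) = 828 - 2*z (x(z) = 2*((-18 + 12*6²) - z) = 2*((-18 + 12*36) - z) = 2*((-18 + 432) - z) = 2*(414 - z) = 828 - 2*z)
K(V) = -4 (K(V) = 0 - 4 = -4)
l = 16 (l = (-4)² = 16)
-l = -1*16 = -16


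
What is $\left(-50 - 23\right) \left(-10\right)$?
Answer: $730$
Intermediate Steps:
$\left(-50 - 23\right) \left(-10\right) = \left(-73\right) \left(-10\right) = 730$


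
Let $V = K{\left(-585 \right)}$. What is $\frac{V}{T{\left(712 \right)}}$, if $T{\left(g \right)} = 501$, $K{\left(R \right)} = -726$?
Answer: $- \frac{242}{167} \approx -1.4491$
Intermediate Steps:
$V = -726$
$\frac{V}{T{\left(712 \right)}} = - \frac{726}{501} = \left(-726\right) \frac{1}{501} = - \frac{242}{167}$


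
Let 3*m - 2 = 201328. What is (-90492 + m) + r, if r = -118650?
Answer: -142032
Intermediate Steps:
m = 67110 (m = 2/3 + (1/3)*201328 = 2/3 + 201328/3 = 67110)
(-90492 + m) + r = (-90492 + 67110) - 118650 = -23382 - 118650 = -142032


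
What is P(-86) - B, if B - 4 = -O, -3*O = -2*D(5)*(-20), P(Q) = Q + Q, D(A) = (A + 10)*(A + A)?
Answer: -2176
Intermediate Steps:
D(A) = 2*A*(10 + A) (D(A) = (10 + A)*(2*A) = 2*A*(10 + A))
P(Q) = 2*Q
O = -2000 (O = -(-4*5*(10 + 5))*(-20)/3 = -(-4*5*15)*(-20)/3 = -(-2*150)*(-20)/3 = -(-100)*(-20) = -⅓*6000 = -2000)
B = 2004 (B = 4 - 1*(-2000) = 4 + 2000 = 2004)
P(-86) - B = 2*(-86) - 1*2004 = -172 - 2004 = -2176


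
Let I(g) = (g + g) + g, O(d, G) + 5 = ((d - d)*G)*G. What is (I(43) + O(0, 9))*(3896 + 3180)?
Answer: 877424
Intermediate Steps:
O(d, G) = -5 (O(d, G) = -5 + ((d - d)*G)*G = -5 + (0*G)*G = -5 + 0*G = -5 + 0 = -5)
I(g) = 3*g (I(g) = 2*g + g = 3*g)
(I(43) + O(0, 9))*(3896 + 3180) = (3*43 - 5)*(3896 + 3180) = (129 - 5)*7076 = 124*7076 = 877424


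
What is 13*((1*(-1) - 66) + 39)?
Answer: -364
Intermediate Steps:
13*((1*(-1) - 66) + 39) = 13*((-1 - 66) + 39) = 13*(-67 + 39) = 13*(-28) = -364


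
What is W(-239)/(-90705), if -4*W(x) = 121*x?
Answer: -28919/362820 ≈ -0.079706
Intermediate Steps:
W(x) = -121*x/4
W(-239)/(-90705) = -121/4*(-239)/(-90705) = (28919/4)*(-1/90705) = -28919/362820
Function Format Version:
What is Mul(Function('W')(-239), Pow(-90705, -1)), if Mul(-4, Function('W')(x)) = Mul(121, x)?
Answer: Rational(-28919, 362820) ≈ -0.079706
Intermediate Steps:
Function('W')(x) = Mul(Rational(-121, 4), x) (Function('W')(x) = Mul(Rational(-1, 4), Mul(121, x)) = Mul(Rational(-121, 4), x))
Mul(Function('W')(-239), Pow(-90705, -1)) = Mul(Mul(Rational(-121, 4), -239), Pow(-90705, -1)) = Mul(Rational(28919, 4), Rational(-1, 90705)) = Rational(-28919, 362820)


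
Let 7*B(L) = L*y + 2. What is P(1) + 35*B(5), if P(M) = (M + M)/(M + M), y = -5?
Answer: -114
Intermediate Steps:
P(M) = 1 (P(M) = (2*M)/((2*M)) = (2*M)*(1/(2*M)) = 1)
B(L) = 2/7 - 5*L/7 (B(L) = (L*(-5) + 2)/7 = (-5*L + 2)/7 = (2 - 5*L)/7 = 2/7 - 5*L/7)
P(1) + 35*B(5) = 1 + 35*(2/7 - 5/7*5) = 1 + 35*(2/7 - 25/7) = 1 + 35*(-23/7) = 1 - 115 = -114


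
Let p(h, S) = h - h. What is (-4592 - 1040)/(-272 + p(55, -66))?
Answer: 352/17 ≈ 20.706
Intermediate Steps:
p(h, S) = 0
(-4592 - 1040)/(-272 + p(55, -66)) = (-4592 - 1040)/(-272 + 0) = -5632/(-272) = -5632*(-1/272) = 352/17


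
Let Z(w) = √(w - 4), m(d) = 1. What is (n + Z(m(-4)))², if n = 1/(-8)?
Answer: (1 - 8*I*√3)²/64 ≈ -2.9844 - 0.43301*I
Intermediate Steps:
Z(w) = √(-4 + w)
n = -⅛ ≈ -0.12500
(n + Z(m(-4)))² = (-⅛ + √(-4 + 1))² = (-⅛ + √(-3))² = (-⅛ + I*√3)²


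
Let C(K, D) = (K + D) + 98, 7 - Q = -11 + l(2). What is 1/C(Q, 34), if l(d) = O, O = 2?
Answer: 1/148 ≈ 0.0067568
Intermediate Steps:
l(d) = 2
Q = 16 (Q = 7 - (-11 + 2) = 7 - 1*(-9) = 7 + 9 = 16)
C(K, D) = 98 + D + K (C(K, D) = (D + K) + 98 = 98 + D + K)
1/C(Q, 34) = 1/(98 + 34 + 16) = 1/148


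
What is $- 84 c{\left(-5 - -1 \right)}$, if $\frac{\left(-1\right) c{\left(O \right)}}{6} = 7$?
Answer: $3528$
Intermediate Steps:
$c{\left(O \right)} = -42$ ($c{\left(O \right)} = \left(-6\right) 7 = -42$)
$- 84 c{\left(-5 - -1 \right)} = \left(-84\right) \left(-42\right) = 3528$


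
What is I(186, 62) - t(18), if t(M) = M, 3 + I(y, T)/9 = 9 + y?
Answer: 1710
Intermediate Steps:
I(y, T) = 54 + 9*y (I(y, T) = -27 + 9*(9 + y) = -27 + (81 + 9*y) = 54 + 9*y)
I(186, 62) - t(18) = (54 + 9*186) - 1*18 = (54 + 1674) - 18 = 1728 - 18 = 1710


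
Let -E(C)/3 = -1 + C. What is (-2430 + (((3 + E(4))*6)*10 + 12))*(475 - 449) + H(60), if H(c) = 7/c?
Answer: -4333673/60 ≈ -72228.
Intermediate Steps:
E(C) = 3 - 3*C (E(C) = -3*(-1 + C) = 3 - 3*C)
(-2430 + (((3 + E(4))*6)*10 + 12))*(475 - 449) + H(60) = (-2430 + (((3 + (3 - 3*4))*6)*10 + 12))*(475 - 449) + 7/60 = (-2430 + (((3 + (3 - 12))*6)*10 + 12))*26 + 7*(1/60) = (-2430 + (((3 - 9)*6)*10 + 12))*26 + 7/60 = (-2430 + (-6*6*10 + 12))*26 + 7/60 = (-2430 + (-36*10 + 12))*26 + 7/60 = (-2430 + (-360 + 12))*26 + 7/60 = (-2430 - 348)*26 + 7/60 = -2778*26 + 7/60 = -72228 + 7/60 = -4333673/60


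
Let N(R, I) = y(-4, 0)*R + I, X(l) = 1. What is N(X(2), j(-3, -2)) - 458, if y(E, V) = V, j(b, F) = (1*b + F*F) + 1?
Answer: -456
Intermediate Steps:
j(b, F) = 1 + b + F² (j(b, F) = (b + F²) + 1 = 1 + b + F²)
N(R, I) = I (N(R, I) = 0*R + I = 0 + I = I)
N(X(2), j(-3, -2)) - 458 = (1 - 3 + (-2)²) - 458 = (1 - 3 + 4) - 458 = 2 - 458 = -456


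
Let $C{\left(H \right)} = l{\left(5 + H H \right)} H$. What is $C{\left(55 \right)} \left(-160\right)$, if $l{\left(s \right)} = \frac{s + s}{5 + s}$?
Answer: $- \frac{10665600}{607} \approx -17571.0$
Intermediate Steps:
$l{\left(s \right)} = \frac{2 s}{5 + s}$
$C{\left(H \right)} = \frac{2 H \left(5 + H^{2}\right)}{10 + H^{2}}$ ($C{\left(H \right)} = \frac{2 \left(5 + H H\right)}{5 + \left(5 + H H\right)} H = \frac{2 \left(5 + H^{2}\right)}{5 + \left(5 + H^{2}\right)} H = \frac{2 \left(5 + H^{2}\right)}{10 + H^{2}} H = \frac{2 H \left(5 + H^{2}\right)}{10 + H^{2}}$)
$C{\left(55 \right)} \left(-160\right) = 2 \cdot 55 \frac{1}{10 + 55^{2}} \left(5 + 55^{2}\right) \left(-160\right) = 2 \cdot 55 \frac{1}{10 + 3025} \left(5 + 3025\right) \left(-160\right) = 2 \cdot 55 \cdot \frac{1}{3035} \cdot 3030 \left(-160\right) = \frac{66660}{607} \left(-160\right) = - \frac{10665600}{607}$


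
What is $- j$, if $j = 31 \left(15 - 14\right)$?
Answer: $-31$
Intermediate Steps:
$j = 31$ ($j = 31 \cdot 1 = 31$)
$- j = \left(-1\right) 31 = -31$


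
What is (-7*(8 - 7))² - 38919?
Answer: -38870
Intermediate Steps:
(-7*(8 - 7))² - 38919 = (-7*1)² - 38919 = (-7)² - 38919 = 49 - 38919 = -38870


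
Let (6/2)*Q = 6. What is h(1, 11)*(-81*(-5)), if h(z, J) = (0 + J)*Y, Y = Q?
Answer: 8910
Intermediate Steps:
Q = 2 (Q = (⅓)*6 = 2)
Y = 2
h(z, J) = 2*J (h(z, J) = (0 + J)*2 = J*2 = 2*J)
h(1, 11)*(-81*(-5)) = (2*11)*(-81*(-5)) = 22*405 = 8910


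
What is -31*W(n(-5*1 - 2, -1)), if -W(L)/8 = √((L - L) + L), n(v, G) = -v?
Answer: 248*√7 ≈ 656.15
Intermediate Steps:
W(L) = -8*√L (W(L) = -8*√((L - L) + L) = -8*√(0 + L) = -8*√L)
-31*W(n(-5*1 - 2, -1)) = -(-248)*√(-(-5*1 - 2)) = -(-248)*√(-(-5 - 2)) = -(-248)*√(-1*(-7)) = -(-248)*√7 = 248*√7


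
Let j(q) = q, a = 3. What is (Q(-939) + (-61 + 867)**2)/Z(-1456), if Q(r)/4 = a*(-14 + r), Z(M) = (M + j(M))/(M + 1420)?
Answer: 717975/91 ≈ 7889.8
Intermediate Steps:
Z(M) = 2*M/(1420 + M) (Z(M) = (M + M)/(M + 1420) = (2*M)/(1420 + M) = 2*M/(1420 + M))
Q(r) = -168 + 12*r (Q(r) = 4*(3*(-14 + r)) = 4*(-42 + 3*r) = -168 + 12*r)
(Q(-939) + (-61 + 867)**2)/Z(-1456) = ((-168 + 12*(-939)) + (-61 + 867)**2)/((2*(-1456)/(1420 - 1456))) = ((-168 - 11268) + 806**2)/((2*(-1456)/(-36))) = (-11436 + 649636)/((2*(-1456)*(-1/36))) = 638200/(728/9) = 638200*(9/728) = 717975/91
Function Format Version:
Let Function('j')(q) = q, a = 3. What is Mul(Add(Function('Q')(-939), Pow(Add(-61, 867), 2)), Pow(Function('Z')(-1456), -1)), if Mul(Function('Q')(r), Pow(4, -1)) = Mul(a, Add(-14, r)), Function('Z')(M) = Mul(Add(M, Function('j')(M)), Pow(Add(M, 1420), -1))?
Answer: Rational(717975, 91) ≈ 7889.8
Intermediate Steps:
Function('Z')(M) = Mul(2, M, Pow(Add(1420, M), -1)) (Function('Z')(M) = Mul(Add(M, M), Pow(Add(M, 1420), -1)) = Mul(Mul(2, M), Pow(Add(1420, M), -1)) = Mul(2, M, Pow(Add(1420, M), -1)))
Function('Q')(r) = Add(-168, Mul(12, r)) (Function('Q')(r) = Mul(4, Mul(3, Add(-14, r))) = Mul(4, Add(-42, Mul(3, r))) = Add(-168, Mul(12, r)))
Mul(Add(Function('Q')(-939), Pow(Add(-61, 867), 2)), Pow(Function('Z')(-1456), -1)) = Mul(Add(Add(-168, Mul(12, -939)), Pow(Add(-61, 867), 2)), Pow(Mul(2, -1456, Pow(Add(1420, -1456), -1)), -1)) = Mul(Add(Add(-168, -11268), Pow(806, 2)), Pow(Mul(2, -1456, Pow(-36, -1)), -1)) = Mul(Add(-11436, 649636), Pow(Mul(2, -1456, Rational(-1, 36)), -1)) = Mul(638200, Pow(Rational(728, 9), -1)) = Mul(638200, Rational(9, 728)) = Rational(717975, 91)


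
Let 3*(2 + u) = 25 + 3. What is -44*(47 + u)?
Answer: -7172/3 ≈ -2390.7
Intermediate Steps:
u = 22/3 (u = -2 + (25 + 3)/3 = -2 + (⅓)*28 = -2 + 28/3 = 22/3 ≈ 7.3333)
-44*(47 + u) = -44*(47 + 22/3) = -44*163/3 = -7172/3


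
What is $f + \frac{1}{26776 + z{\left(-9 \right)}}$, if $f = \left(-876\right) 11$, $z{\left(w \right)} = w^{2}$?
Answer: $- \frac{258794051}{26857} \approx -9636.0$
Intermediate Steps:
$f = -9636$
$f + \frac{1}{26776 + z{\left(-9 \right)}} = -9636 + \frac{1}{26776 + \left(-9\right)^{2}} = -9636 + \frac{1}{26776 + 81} = -9636 + \frac{1}{26857} = - \frac{258794051}{26857}$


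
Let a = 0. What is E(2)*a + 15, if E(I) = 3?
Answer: 15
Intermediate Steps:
E(2)*a + 15 = 3*0 + 15 = 0 + 15 = 15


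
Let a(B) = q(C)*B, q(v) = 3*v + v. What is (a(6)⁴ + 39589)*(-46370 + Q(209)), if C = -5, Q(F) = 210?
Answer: -9573565028240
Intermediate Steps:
q(v) = 4*v
a(B) = -20*B (a(B) = (4*(-5))*B = -20*B)
(a(6)⁴ + 39589)*(-46370 + Q(209)) = ((-20*6)⁴ + 39589)*(-46370 + 210) = ((-120)⁴ + 39589)*(-46160) = (207360000 + 39589)*(-46160) = 207399589*(-46160) = -9573565028240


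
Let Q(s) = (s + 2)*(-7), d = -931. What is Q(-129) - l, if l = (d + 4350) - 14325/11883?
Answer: -10016555/3961 ≈ -2528.8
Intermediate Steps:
Q(s) = -14 - 7*s (Q(s) = (2 + s)*(-7) = -14 - 7*s)
l = 13537884/3961 (l = (-931 + 4350) - 14325/11883 = 3419 - 14325*1/11883 = 3419 - 4775/3961 = 13537884/3961 ≈ 3417.8)
Q(-129) - l = (-14 - 7*(-129)) - 1*13537884/3961 = (-14 + 903) - 13537884/3961 = 889 - 13537884/3961 = -10016555/3961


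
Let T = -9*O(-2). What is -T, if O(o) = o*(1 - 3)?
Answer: 36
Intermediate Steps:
O(o) = -2*o (O(o) = o*(-2) = -2*o)
T = -36 (T = -(-18)*(-2) = -9*4 = -36)
-T = -1*(-36) = 36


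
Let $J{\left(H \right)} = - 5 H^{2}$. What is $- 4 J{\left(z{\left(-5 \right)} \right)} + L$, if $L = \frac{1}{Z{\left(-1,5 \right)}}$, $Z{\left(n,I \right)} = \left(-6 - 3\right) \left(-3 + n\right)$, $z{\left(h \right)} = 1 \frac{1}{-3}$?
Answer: $\frac{9}{4} \approx 2.25$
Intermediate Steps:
$z{\left(h \right)} = - \frac{1}{3}$ ($z{\left(h \right)} = 1 \left(- \frac{1}{3}\right) = - \frac{1}{3}$)
$Z{\left(n,I \right)} = 27 - 9 n$ ($Z{\left(n,I \right)} = - 9 \left(-3 + n\right) = 27 - 9 n$)
$L = \frac{1}{36}$ ($L = \frac{1}{27 - -9} = \frac{1}{27 + 9} = \frac{1}{36} \approx 0.027778$)
$- 4 J{\left(z{\left(-5 \right)} \right)} + L = - 4 \left(- 5 \left(- \frac{1}{3}\right)^{2}\right) + \frac{1}{36} = - 4 \left(\left(-5\right) \frac{1}{9}\right) + \frac{1}{36} = \left(-4\right) \left(- \frac{5}{9}\right) + \frac{1}{36} = \frac{20}{9} + \frac{1}{36} = \frac{9}{4}$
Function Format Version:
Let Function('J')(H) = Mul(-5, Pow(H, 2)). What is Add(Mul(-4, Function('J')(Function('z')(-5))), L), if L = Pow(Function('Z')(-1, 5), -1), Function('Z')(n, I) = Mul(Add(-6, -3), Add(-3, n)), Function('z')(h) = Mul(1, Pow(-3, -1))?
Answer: Rational(9, 4) ≈ 2.2500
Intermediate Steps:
Function('z')(h) = Rational(-1, 3) (Function('z')(h) = Mul(1, Rational(-1, 3)) = Rational(-1, 3))
Function('Z')(n, I) = Add(27, Mul(-9, n)) (Function('Z')(n, I) = Mul(-9, Add(-3, n)) = Add(27, Mul(-9, n)))
L = Rational(1, 36) (L = Pow(Add(27, Mul(-9, -1)), -1) = Pow(Add(27, 9), -1) = Pow(36, -1) = Rational(1, 36) ≈ 0.027778)
Add(Mul(-4, Function('J')(Function('z')(-5))), L) = Add(Mul(-4, Mul(-5, Pow(Rational(-1, 3), 2))), Rational(1, 36)) = Add(Mul(-4, Mul(-5, Rational(1, 9))), Rational(1, 36)) = Add(Mul(-4, Rational(-5, 9)), Rational(1, 36)) = Add(Rational(20, 9), Rational(1, 36)) = Rational(9, 4)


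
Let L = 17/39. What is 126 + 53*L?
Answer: 5815/39 ≈ 149.10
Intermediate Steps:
L = 17/39 (L = 17*(1/39) = 17/39 ≈ 0.43590)
126 + 53*L = 126 + 53*(17/39) = 126 + 901/39 = 5815/39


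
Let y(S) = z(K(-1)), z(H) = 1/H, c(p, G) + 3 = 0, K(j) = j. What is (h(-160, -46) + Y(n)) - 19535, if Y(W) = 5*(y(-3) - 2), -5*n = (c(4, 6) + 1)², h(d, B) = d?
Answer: -19710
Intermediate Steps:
c(p, G) = -3 (c(p, G) = -3 + 0 = -3)
y(S) = -1 (y(S) = 1/(-1) = -1)
n = -⅘ (n = -(-3 + 1)²/5 = -⅕*(-2)² = -⅕*4 = -⅘ ≈ -0.80000)
Y(W) = -15 (Y(W) = 5*(-1 - 2) = 5*(-3) = -15)
(h(-160, -46) + Y(n)) - 19535 = (-160 - 15) - 19535 = -175 - 19535 = -19710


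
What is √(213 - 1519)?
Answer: I*√1306 ≈ 36.139*I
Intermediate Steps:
√(213 - 1519) = √(-1306) = I*√1306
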